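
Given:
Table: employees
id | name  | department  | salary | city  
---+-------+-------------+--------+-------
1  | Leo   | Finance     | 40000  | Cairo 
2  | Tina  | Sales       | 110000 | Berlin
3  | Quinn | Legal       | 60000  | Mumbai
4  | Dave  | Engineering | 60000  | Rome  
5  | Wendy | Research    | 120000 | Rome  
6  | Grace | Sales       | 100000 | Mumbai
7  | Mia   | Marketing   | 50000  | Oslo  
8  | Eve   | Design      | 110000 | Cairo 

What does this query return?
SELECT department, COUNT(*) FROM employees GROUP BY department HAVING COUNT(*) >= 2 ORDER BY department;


Groups with count >= 2:
  Sales: 2 -> PASS
  Design: 1 -> filtered out
  Engineering: 1 -> filtered out
  Finance: 1 -> filtered out
  Legal: 1 -> filtered out
  Marketing: 1 -> filtered out
  Research: 1 -> filtered out


1 groups:
Sales, 2


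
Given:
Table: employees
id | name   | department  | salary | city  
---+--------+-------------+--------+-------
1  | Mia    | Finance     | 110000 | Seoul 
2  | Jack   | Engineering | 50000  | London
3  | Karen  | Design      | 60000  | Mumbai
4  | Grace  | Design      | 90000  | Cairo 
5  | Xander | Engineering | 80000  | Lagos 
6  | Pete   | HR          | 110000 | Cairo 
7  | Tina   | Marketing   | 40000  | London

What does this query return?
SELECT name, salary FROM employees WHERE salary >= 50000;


Filtering: salary >= 50000
Matching: 6 rows

6 rows:
Mia, 110000
Jack, 50000
Karen, 60000
Grace, 90000
Xander, 80000
Pete, 110000


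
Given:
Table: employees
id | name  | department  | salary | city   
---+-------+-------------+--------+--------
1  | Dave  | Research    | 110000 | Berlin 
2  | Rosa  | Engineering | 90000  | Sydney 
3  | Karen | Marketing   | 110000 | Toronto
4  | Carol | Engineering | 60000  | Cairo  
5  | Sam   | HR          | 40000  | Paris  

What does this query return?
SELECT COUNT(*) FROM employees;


COUNT(*) counts all rows

5


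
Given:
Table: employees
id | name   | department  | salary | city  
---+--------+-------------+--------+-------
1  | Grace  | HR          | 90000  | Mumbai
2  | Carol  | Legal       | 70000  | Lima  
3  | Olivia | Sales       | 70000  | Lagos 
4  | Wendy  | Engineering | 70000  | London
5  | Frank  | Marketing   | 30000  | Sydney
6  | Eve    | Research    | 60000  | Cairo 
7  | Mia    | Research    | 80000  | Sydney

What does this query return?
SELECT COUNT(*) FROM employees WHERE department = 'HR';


Counting rows where department = 'HR'
  Grace -> MATCH


1


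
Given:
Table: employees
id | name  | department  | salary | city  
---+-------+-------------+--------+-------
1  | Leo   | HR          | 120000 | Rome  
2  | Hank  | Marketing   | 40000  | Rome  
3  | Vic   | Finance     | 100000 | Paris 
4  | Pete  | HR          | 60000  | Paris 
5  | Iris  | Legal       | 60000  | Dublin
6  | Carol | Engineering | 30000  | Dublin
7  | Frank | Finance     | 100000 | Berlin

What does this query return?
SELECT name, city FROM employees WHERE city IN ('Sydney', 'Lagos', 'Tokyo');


Filtering: city IN ('Sydney', 'Lagos', 'Tokyo')
Matching: 0 rows

Empty result set (0 rows)


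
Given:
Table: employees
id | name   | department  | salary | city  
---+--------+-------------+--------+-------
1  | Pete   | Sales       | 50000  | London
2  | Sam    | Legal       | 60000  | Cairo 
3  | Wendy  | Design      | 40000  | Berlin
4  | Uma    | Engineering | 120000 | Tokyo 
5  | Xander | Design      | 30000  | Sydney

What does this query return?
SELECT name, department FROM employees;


Projecting columns: name, department

5 rows:
Pete, Sales
Sam, Legal
Wendy, Design
Uma, Engineering
Xander, Design


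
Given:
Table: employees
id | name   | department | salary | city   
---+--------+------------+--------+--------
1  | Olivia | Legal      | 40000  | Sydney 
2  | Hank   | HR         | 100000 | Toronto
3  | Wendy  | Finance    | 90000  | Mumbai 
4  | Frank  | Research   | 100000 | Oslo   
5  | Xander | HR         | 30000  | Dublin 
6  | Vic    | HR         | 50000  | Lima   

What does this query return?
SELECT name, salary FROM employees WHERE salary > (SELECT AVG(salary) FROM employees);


Subquery: AVG(salary) = 68333.33
Filtering: salary > 68333.33
  Hank (100000) -> MATCH
  Wendy (90000) -> MATCH
  Frank (100000) -> MATCH


3 rows:
Hank, 100000
Wendy, 90000
Frank, 100000


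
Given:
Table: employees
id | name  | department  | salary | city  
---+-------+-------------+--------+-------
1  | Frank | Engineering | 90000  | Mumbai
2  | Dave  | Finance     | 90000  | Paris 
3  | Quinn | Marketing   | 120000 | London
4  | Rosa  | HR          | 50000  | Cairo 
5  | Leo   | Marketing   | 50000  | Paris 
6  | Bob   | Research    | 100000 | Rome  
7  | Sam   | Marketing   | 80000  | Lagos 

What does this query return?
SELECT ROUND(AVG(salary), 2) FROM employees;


SUM(salary) = 580000
COUNT = 7
ROUND(AVG, 2) = ROUND(580000 / 7, 2) = 82857.14

82857.14


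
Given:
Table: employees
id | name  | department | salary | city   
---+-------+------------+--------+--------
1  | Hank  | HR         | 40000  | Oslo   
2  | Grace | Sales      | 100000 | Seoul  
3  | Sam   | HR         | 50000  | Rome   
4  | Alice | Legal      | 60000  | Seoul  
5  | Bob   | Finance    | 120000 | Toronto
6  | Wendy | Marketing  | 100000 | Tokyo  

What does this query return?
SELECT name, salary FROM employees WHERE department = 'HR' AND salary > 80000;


Filtering: department = 'HR' AND salary > 80000
Matching: 0 rows

Empty result set (0 rows)


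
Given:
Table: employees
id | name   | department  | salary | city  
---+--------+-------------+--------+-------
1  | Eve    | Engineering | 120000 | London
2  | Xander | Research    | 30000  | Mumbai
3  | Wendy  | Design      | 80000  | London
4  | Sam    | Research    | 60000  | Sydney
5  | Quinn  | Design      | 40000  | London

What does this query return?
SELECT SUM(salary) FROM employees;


SUM(salary) = 120000 + 30000 + 80000 + 60000 + 40000 = 330000

330000


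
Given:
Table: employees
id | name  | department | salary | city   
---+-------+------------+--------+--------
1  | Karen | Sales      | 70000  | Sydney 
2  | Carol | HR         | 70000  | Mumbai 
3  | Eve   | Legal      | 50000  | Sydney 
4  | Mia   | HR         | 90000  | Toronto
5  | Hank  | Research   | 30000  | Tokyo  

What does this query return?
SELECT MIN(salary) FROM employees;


Salaries: 70000, 70000, 50000, 90000, 30000
MIN = 30000

30000


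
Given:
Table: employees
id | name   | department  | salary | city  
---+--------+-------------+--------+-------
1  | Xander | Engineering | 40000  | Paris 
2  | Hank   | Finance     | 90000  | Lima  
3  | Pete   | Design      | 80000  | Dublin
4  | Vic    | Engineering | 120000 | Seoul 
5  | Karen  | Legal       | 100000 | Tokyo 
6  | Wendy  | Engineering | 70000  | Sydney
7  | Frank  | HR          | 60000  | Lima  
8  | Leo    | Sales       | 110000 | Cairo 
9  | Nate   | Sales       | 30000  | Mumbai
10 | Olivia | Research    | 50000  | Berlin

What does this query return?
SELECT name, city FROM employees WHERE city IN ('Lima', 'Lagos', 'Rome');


Filtering: city IN ('Lima', 'Lagos', 'Rome')
Matching: 2 rows

2 rows:
Hank, Lima
Frank, Lima


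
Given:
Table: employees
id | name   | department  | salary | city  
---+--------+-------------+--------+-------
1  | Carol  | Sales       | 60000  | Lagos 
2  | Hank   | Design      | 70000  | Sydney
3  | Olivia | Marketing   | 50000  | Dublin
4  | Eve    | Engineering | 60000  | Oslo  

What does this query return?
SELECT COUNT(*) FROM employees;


COUNT(*) counts all rows

4


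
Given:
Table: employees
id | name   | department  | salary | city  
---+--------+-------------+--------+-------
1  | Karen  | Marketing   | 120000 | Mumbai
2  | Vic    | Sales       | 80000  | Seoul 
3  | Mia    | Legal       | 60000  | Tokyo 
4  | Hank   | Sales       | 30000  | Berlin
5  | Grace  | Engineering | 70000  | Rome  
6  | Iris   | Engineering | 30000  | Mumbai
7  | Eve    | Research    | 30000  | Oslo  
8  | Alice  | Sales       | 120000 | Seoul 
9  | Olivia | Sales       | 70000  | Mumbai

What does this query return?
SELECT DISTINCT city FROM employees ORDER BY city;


All 'city' values (row order): Mumbai, Seoul, Tokyo, Berlin, Rome, Mumbai, Oslo, Seoul, Mumbai
Removing duplicates leaves 6 unique value(s).

6 values:
Berlin
Mumbai
Oslo
Rome
Seoul
Tokyo


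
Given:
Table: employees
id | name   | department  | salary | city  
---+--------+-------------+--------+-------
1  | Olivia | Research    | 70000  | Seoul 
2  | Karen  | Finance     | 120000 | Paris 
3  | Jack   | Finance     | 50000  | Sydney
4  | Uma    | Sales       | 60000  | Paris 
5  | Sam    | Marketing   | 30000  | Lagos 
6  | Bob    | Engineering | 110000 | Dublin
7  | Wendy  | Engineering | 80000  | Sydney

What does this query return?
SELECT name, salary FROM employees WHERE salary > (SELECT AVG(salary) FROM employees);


Subquery: AVG(salary) = 74285.71
Filtering: salary > 74285.71
  Karen (120000) -> MATCH
  Bob (110000) -> MATCH
  Wendy (80000) -> MATCH


3 rows:
Karen, 120000
Bob, 110000
Wendy, 80000


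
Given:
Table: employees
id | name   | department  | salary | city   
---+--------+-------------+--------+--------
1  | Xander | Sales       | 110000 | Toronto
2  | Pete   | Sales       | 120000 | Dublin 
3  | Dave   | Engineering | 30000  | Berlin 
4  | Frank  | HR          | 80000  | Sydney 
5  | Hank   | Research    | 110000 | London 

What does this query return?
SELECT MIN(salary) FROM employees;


Salaries: 110000, 120000, 30000, 80000, 110000
MIN = 30000

30000


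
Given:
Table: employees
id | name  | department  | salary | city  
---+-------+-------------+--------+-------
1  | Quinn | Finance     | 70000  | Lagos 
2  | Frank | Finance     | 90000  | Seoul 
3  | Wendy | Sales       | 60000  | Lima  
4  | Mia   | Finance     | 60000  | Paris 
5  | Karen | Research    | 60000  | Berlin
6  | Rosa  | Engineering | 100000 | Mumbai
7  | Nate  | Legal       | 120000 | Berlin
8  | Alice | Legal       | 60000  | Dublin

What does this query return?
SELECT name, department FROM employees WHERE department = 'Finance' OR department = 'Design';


Filtering: department = 'Finance' OR 'Design'
Matching: 3 rows

3 rows:
Quinn, Finance
Frank, Finance
Mia, Finance


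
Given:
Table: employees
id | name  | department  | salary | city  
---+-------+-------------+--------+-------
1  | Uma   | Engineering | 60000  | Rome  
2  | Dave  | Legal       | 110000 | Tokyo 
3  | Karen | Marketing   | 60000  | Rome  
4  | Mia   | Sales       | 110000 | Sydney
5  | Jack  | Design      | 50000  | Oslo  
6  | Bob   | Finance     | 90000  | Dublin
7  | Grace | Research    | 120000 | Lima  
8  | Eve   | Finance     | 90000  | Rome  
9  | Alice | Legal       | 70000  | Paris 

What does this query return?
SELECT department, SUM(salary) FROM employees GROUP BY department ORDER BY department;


Summing salary within each department:
  Design: 50000 = 50000
  Engineering: 60000 = 60000
  Finance: 90000 + 90000 = 180000
  Legal: 110000 + 70000 = 180000
  Marketing: 60000 = 60000
  Research: 120000 = 120000
  Sales: 110000 = 110000


7 groups:
Design, 50000
Engineering, 60000
Finance, 180000
Legal, 180000
Marketing, 60000
Research, 120000
Sales, 110000


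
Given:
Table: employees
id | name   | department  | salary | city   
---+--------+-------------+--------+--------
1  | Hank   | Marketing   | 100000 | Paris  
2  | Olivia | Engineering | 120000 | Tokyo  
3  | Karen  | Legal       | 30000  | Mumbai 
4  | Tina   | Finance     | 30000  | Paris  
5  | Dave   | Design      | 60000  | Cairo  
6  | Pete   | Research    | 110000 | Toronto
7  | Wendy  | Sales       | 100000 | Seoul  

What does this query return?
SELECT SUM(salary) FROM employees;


SUM(salary) = 100000 + 120000 + 30000 + 30000 + 60000 + 110000 + 100000 = 550000

550000


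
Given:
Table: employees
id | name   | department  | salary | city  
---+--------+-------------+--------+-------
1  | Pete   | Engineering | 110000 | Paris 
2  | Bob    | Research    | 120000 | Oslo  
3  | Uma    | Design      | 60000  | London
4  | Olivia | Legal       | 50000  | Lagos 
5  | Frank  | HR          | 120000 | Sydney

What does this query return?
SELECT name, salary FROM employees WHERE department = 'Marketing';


Filtering: department = 'Marketing'
Matching rows: 0

Empty result set (0 rows)


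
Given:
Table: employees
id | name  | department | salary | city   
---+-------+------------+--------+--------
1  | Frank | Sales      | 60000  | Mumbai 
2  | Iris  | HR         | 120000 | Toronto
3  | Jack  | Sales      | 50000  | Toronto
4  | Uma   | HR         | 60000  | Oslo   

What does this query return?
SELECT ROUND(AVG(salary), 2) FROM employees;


SUM(salary) = 290000
COUNT = 4
ROUND(AVG, 2) = ROUND(290000 / 4, 2) = 72500.0

72500.0


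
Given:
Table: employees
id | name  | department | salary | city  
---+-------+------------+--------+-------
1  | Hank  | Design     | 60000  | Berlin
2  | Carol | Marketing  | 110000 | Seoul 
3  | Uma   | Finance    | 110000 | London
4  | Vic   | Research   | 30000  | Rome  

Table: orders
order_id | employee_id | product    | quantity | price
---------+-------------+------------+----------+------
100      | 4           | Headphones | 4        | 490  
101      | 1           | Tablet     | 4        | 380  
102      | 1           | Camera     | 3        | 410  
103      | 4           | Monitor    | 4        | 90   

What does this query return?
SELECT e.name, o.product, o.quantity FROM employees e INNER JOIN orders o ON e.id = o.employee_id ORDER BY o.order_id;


Joining employees.id = orders.employee_id:
  employee Vic (id=4) -> order Headphones
  employee Hank (id=1) -> order Tablet
  employee Hank (id=1) -> order Camera
  employee Vic (id=4) -> order Monitor


4 rows:
Vic, Headphones, 4
Hank, Tablet, 4
Hank, Camera, 3
Vic, Monitor, 4


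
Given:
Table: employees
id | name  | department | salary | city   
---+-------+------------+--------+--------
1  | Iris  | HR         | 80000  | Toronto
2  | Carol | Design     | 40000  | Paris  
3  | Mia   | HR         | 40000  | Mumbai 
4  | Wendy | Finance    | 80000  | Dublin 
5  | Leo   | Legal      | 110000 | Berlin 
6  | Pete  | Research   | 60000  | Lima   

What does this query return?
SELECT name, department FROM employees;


Projecting columns: name, department

6 rows:
Iris, HR
Carol, Design
Mia, HR
Wendy, Finance
Leo, Legal
Pete, Research


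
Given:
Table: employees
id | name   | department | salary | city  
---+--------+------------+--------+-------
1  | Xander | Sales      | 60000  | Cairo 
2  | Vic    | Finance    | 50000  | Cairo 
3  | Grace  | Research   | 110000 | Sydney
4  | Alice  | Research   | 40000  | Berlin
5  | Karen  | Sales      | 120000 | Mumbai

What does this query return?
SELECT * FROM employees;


SELECT * returns all 5 rows with all columns

5 rows:
1, Xander, Sales, 60000, Cairo
2, Vic, Finance, 50000, Cairo
3, Grace, Research, 110000, Sydney
4, Alice, Research, 40000, Berlin
5, Karen, Sales, 120000, Mumbai


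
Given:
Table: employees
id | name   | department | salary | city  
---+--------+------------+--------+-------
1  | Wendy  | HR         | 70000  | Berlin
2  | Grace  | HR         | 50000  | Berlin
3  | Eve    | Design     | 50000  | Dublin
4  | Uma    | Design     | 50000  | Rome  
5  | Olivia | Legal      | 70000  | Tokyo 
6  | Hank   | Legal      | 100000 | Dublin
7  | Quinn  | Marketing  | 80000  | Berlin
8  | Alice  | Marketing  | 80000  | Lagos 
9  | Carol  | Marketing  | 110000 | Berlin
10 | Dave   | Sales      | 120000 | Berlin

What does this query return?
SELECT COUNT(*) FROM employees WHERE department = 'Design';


Counting rows where department = 'Design'
  Eve -> MATCH
  Uma -> MATCH


2


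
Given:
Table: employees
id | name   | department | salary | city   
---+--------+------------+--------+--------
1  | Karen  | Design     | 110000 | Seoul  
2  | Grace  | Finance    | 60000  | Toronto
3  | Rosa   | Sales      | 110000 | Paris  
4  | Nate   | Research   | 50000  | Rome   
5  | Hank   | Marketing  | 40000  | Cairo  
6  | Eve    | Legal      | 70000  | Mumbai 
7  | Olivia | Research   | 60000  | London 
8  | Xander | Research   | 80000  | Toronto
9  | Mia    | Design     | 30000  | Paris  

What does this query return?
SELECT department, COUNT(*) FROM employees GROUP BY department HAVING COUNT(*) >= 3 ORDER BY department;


Groups with count >= 3:
  Research: 3 -> PASS
  Design: 2 -> filtered out
  Finance: 1 -> filtered out
  Legal: 1 -> filtered out
  Marketing: 1 -> filtered out
  Sales: 1 -> filtered out


1 groups:
Research, 3


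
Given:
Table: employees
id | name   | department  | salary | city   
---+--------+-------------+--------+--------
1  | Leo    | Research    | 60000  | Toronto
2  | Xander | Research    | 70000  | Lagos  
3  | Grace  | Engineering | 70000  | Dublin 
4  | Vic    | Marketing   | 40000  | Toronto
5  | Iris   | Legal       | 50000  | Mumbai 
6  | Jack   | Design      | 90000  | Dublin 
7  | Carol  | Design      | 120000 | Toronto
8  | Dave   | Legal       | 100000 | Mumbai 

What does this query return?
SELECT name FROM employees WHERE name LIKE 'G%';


LIKE 'G%' matches names starting with 'G'
Matching: 1

1 rows:
Grace


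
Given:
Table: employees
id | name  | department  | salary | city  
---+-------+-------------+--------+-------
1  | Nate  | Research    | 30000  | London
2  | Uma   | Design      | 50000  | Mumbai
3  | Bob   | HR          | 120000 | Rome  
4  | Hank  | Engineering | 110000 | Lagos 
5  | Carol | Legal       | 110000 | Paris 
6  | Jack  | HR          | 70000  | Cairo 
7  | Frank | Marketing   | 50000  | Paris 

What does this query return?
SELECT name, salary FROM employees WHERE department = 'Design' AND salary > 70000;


Filtering: department = 'Design' AND salary > 70000
Matching: 0 rows

Empty result set (0 rows)


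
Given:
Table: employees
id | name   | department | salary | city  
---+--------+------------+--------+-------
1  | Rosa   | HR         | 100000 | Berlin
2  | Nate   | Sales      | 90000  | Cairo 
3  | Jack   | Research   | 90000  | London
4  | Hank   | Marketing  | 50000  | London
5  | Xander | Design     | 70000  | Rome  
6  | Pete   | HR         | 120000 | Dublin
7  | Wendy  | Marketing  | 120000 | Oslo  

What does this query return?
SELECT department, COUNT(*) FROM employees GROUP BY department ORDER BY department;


Assigning each row to its department group:
  Rosa -> HR
  Nate -> Sales
  Jack -> Research
  Hank -> Marketing
  Xander -> Design
  Pete -> HR
  Wendy -> Marketing


5 groups:
Design, 1
HR, 2
Marketing, 2
Research, 1
Sales, 1


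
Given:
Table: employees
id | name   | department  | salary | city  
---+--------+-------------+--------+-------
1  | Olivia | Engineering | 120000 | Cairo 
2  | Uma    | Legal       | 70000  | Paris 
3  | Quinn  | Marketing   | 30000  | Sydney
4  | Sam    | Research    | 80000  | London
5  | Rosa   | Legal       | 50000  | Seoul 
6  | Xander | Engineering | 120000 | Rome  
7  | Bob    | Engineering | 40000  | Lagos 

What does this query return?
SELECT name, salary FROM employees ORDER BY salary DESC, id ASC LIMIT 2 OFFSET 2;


Sort by salary DESC (id ASC tiebreak), then skip 2 and take 2
Rows 3 through 4

2 rows:
Sam, 80000
Uma, 70000


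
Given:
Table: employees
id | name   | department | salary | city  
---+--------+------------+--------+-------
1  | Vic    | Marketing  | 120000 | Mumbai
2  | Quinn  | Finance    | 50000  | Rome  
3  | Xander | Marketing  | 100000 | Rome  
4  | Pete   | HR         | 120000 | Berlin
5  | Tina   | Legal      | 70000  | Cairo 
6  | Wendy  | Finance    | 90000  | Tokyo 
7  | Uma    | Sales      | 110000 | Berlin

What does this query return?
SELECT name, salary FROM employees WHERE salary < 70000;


Filtering: salary < 70000
Matching: 1 rows

1 rows:
Quinn, 50000


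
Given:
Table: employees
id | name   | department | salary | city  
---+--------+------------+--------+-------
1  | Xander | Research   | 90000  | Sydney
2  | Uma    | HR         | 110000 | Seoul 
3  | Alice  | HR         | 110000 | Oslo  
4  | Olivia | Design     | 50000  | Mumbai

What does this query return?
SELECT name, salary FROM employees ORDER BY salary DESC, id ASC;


Sorting by salary DESC, then id ASC for ties

4 rows:
Uma, 110000
Alice, 110000
Xander, 90000
Olivia, 50000


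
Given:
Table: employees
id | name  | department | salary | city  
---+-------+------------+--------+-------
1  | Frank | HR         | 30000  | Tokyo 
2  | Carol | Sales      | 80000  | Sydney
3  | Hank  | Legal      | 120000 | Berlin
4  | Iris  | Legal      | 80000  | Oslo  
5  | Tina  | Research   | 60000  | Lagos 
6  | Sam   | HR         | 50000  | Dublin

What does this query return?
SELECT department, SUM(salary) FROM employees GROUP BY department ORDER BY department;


Summing salary within each department:
  HR: 30000 + 50000 = 80000
  Legal: 120000 + 80000 = 200000
  Research: 60000 = 60000
  Sales: 80000 = 80000


4 groups:
HR, 80000
Legal, 200000
Research, 60000
Sales, 80000


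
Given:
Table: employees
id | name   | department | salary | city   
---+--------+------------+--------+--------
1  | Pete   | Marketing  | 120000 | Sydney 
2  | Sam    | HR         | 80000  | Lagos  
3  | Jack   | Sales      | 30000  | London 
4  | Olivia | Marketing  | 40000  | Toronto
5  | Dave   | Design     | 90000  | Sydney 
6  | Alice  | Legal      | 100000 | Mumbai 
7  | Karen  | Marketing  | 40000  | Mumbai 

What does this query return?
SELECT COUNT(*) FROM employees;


COUNT(*) counts all rows

7


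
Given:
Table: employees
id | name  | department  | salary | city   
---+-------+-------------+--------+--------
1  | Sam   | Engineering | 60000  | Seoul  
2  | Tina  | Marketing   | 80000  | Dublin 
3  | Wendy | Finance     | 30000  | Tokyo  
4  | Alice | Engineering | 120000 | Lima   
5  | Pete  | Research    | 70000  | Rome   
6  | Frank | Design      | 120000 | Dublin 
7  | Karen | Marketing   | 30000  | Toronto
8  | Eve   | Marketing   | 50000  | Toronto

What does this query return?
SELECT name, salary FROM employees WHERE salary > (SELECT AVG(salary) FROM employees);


Subquery: AVG(salary) = 70000.0
Filtering: salary > 70000.0
  Tina (80000) -> MATCH
  Alice (120000) -> MATCH
  Frank (120000) -> MATCH


3 rows:
Tina, 80000
Alice, 120000
Frank, 120000


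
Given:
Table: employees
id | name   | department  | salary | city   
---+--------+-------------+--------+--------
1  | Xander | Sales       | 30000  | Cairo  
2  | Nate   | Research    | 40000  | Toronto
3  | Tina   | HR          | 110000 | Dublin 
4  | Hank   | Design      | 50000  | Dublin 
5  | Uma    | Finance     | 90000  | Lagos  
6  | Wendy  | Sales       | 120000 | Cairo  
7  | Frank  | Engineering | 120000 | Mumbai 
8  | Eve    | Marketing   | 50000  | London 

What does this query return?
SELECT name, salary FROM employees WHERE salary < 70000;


Filtering: salary < 70000
Matching: 4 rows

4 rows:
Xander, 30000
Nate, 40000
Hank, 50000
Eve, 50000


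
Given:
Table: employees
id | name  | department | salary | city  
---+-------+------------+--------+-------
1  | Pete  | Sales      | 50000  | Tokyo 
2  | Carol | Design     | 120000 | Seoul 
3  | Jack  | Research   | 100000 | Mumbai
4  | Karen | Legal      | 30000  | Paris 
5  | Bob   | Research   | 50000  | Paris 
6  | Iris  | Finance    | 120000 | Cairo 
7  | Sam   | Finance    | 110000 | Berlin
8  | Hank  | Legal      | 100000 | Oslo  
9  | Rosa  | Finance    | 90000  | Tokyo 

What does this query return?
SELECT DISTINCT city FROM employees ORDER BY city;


All 'city' values (row order): Tokyo, Seoul, Mumbai, Paris, Paris, Cairo, Berlin, Oslo, Tokyo
Removing duplicates leaves 7 unique value(s).

7 values:
Berlin
Cairo
Mumbai
Oslo
Paris
Seoul
Tokyo


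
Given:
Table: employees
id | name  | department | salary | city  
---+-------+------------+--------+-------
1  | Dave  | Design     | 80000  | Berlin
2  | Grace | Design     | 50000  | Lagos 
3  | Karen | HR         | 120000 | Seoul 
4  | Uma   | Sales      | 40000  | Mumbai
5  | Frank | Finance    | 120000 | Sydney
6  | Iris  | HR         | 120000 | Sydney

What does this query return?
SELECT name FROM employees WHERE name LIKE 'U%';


LIKE 'U%' matches names starting with 'U'
Matching: 1

1 rows:
Uma


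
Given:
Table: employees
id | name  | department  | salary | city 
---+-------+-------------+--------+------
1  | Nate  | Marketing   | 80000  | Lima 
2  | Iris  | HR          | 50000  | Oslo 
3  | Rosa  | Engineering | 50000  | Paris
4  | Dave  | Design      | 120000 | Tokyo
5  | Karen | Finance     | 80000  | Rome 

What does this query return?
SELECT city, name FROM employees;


Projecting columns: city, name

5 rows:
Lima, Nate
Oslo, Iris
Paris, Rosa
Tokyo, Dave
Rome, Karen


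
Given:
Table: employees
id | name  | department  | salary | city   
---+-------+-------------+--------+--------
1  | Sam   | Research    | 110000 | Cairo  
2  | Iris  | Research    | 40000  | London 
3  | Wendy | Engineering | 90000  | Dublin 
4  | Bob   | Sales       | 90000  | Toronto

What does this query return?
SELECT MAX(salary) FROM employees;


Salaries: 110000, 40000, 90000, 90000
MAX = 110000

110000


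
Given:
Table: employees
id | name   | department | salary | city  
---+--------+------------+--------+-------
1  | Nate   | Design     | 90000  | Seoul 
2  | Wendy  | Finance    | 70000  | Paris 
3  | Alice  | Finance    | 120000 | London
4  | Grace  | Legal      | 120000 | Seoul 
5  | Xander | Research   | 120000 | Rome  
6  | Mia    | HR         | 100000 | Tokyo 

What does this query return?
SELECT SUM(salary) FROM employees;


SUM(salary) = 90000 + 70000 + 120000 + 120000 + 120000 + 100000 = 620000

620000


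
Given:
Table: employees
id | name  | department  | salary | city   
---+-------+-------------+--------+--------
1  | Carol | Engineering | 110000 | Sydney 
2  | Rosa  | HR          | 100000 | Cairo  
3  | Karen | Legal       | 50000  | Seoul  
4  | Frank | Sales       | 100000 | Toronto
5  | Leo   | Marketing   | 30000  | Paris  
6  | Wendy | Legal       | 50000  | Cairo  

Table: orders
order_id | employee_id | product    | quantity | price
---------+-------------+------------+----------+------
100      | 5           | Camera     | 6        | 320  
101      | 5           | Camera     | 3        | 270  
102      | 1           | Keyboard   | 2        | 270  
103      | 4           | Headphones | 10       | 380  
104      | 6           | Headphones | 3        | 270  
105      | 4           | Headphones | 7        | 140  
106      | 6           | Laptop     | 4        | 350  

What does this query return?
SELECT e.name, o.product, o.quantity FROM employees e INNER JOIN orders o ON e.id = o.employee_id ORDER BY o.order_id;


Joining employees.id = orders.employee_id:
  employee Leo (id=5) -> order Camera
  employee Leo (id=5) -> order Camera
  employee Carol (id=1) -> order Keyboard
  employee Frank (id=4) -> order Headphones
  employee Wendy (id=6) -> order Headphones
  employee Frank (id=4) -> order Headphones
  employee Wendy (id=6) -> order Laptop


7 rows:
Leo, Camera, 6
Leo, Camera, 3
Carol, Keyboard, 2
Frank, Headphones, 10
Wendy, Headphones, 3
Frank, Headphones, 7
Wendy, Laptop, 4


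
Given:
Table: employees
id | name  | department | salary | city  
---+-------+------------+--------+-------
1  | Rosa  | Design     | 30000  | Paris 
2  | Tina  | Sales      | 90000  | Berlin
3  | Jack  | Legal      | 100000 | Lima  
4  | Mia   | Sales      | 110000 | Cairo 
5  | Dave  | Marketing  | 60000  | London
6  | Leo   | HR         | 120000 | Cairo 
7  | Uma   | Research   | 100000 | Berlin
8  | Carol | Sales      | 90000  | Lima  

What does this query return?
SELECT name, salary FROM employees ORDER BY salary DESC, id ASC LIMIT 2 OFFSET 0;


Sort by salary DESC (id ASC tiebreak), then skip 0 and take 2
Rows 1 through 2

2 rows:
Leo, 120000
Mia, 110000


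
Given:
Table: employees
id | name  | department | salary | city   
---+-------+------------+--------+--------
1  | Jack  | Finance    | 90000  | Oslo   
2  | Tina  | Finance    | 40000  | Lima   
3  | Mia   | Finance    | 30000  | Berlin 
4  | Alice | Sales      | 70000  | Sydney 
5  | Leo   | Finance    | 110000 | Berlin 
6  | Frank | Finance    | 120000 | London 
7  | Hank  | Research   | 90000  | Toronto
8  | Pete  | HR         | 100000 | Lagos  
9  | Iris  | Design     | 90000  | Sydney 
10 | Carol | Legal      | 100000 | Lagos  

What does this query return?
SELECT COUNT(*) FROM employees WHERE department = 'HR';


Counting rows where department = 'HR'
  Pete -> MATCH


1


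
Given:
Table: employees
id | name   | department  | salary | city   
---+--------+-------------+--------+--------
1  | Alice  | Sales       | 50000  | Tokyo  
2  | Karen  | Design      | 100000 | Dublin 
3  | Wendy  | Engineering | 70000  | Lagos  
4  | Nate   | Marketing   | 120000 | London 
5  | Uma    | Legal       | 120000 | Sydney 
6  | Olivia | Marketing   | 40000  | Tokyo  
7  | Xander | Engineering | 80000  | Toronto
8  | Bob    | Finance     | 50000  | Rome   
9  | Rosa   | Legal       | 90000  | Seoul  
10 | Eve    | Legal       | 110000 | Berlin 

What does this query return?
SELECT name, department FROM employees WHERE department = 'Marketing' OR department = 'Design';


Filtering: department = 'Marketing' OR 'Design'
Matching: 3 rows

3 rows:
Karen, Design
Nate, Marketing
Olivia, Marketing


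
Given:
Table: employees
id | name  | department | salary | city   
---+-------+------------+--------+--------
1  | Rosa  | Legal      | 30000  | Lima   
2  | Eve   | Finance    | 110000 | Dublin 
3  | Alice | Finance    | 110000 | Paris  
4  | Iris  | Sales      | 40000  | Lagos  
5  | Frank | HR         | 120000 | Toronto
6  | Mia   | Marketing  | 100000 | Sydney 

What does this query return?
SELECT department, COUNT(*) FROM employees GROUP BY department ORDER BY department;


Assigning each row to its department group:
  Rosa -> Legal
  Eve -> Finance
  Alice -> Finance
  Iris -> Sales
  Frank -> HR
  Mia -> Marketing


5 groups:
Finance, 2
HR, 1
Legal, 1
Marketing, 1
Sales, 1


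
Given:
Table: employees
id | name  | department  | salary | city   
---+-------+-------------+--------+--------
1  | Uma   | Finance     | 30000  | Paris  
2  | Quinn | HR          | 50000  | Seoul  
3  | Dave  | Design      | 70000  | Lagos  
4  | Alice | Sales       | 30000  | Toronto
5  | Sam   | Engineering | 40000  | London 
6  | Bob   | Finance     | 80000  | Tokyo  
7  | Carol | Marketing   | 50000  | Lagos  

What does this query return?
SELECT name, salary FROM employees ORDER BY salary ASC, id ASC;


Sorting by salary ASC, then id ASC for ties

7 rows:
Uma, 30000
Alice, 30000
Sam, 40000
Quinn, 50000
Carol, 50000
Dave, 70000
Bob, 80000


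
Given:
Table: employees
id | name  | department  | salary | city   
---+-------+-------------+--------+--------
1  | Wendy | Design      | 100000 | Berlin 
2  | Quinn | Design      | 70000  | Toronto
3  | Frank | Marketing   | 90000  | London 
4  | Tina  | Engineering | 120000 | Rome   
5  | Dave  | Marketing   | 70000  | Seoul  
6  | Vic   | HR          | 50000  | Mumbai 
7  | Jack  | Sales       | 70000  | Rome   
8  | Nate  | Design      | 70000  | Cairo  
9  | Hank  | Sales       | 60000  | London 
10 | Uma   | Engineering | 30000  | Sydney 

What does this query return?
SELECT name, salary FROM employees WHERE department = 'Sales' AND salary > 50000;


Filtering: department = 'Sales' AND salary > 50000
Matching: 2 rows

2 rows:
Jack, 70000
Hank, 60000


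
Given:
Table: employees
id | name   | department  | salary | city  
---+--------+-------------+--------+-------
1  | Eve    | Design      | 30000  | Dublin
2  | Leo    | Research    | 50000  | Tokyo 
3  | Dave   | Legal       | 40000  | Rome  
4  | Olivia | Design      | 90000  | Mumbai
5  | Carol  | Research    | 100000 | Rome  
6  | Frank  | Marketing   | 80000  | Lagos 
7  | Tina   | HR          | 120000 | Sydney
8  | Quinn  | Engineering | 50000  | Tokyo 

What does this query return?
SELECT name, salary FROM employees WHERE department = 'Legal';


Filtering: department = 'Legal'
Matching rows: 1

1 rows:
Dave, 40000


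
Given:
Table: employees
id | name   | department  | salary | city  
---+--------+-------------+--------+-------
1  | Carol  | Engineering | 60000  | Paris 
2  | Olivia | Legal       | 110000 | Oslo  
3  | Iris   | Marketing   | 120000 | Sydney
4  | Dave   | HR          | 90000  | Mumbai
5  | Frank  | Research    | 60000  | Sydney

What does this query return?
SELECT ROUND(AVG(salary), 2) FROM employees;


SUM(salary) = 440000
COUNT = 5
ROUND(AVG, 2) = ROUND(440000 / 5, 2) = 88000.0

88000.0


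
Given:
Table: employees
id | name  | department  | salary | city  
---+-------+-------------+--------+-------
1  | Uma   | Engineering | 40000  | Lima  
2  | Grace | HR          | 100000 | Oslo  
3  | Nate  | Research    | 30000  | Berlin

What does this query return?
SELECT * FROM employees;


SELECT * returns all 3 rows with all columns

3 rows:
1, Uma, Engineering, 40000, Lima
2, Grace, HR, 100000, Oslo
3, Nate, Research, 30000, Berlin


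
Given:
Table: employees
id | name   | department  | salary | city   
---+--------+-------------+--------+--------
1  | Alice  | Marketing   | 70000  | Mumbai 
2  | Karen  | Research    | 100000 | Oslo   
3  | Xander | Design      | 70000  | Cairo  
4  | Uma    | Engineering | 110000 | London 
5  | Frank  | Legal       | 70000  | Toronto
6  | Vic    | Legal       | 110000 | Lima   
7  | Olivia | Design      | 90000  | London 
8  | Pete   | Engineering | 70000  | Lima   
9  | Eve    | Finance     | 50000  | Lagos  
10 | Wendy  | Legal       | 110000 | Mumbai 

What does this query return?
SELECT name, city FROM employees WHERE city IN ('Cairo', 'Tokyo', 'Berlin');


Filtering: city IN ('Cairo', 'Tokyo', 'Berlin')
Matching: 1 rows

1 rows:
Xander, Cairo


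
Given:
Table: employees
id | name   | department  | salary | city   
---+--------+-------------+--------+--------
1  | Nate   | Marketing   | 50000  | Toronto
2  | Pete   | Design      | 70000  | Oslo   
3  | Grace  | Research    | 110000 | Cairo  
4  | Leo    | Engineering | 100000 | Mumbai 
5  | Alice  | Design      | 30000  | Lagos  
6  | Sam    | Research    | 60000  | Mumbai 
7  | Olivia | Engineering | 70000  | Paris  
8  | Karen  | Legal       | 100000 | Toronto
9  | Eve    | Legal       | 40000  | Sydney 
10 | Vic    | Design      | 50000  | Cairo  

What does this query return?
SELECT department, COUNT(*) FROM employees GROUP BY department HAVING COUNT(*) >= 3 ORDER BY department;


Groups with count >= 3:
  Design: 3 -> PASS
  Engineering: 2 -> filtered out
  Legal: 2 -> filtered out
  Marketing: 1 -> filtered out
  Research: 2 -> filtered out


1 groups:
Design, 3


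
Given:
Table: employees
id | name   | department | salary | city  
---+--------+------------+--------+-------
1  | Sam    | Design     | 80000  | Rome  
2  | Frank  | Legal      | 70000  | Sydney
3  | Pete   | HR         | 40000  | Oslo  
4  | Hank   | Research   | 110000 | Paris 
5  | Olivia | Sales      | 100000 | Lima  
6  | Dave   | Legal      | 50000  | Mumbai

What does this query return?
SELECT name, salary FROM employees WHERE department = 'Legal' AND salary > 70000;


Filtering: department = 'Legal' AND salary > 70000
Matching: 0 rows

Empty result set (0 rows)


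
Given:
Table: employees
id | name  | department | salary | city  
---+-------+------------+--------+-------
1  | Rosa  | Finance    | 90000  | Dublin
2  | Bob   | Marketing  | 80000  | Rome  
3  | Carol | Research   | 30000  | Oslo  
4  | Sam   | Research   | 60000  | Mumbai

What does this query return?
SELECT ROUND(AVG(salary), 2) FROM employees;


SUM(salary) = 260000
COUNT = 4
ROUND(AVG, 2) = ROUND(260000 / 4, 2) = 65000.0

65000.0


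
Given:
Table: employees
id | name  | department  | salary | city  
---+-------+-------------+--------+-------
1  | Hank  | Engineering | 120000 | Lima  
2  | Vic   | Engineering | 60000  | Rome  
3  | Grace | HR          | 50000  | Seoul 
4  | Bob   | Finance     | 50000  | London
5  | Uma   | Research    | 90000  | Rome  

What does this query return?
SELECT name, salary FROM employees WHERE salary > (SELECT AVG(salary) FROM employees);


Subquery: AVG(salary) = 74000.0
Filtering: salary > 74000.0
  Hank (120000) -> MATCH
  Uma (90000) -> MATCH


2 rows:
Hank, 120000
Uma, 90000


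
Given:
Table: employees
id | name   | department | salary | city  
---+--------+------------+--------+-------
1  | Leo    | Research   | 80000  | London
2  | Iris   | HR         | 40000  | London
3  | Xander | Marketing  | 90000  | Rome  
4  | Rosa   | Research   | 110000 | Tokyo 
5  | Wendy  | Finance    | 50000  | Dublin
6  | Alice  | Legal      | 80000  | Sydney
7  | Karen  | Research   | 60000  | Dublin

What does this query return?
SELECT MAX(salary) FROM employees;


Salaries: 80000, 40000, 90000, 110000, 50000, 80000, 60000
MAX = 110000

110000


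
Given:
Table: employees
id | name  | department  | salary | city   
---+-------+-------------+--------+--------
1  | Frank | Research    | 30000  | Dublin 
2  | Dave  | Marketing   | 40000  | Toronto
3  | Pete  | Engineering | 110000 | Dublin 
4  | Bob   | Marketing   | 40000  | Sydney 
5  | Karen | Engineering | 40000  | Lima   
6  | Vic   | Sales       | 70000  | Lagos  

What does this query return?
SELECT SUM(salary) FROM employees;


SUM(salary) = 30000 + 40000 + 110000 + 40000 + 40000 + 70000 = 330000

330000


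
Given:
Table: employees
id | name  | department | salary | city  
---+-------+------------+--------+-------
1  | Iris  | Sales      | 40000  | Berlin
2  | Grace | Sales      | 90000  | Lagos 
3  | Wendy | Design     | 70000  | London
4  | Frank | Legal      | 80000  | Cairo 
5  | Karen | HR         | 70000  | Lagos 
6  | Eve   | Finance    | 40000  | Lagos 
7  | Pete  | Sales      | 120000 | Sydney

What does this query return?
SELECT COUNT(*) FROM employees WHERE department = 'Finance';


Counting rows where department = 'Finance'
  Eve -> MATCH


1


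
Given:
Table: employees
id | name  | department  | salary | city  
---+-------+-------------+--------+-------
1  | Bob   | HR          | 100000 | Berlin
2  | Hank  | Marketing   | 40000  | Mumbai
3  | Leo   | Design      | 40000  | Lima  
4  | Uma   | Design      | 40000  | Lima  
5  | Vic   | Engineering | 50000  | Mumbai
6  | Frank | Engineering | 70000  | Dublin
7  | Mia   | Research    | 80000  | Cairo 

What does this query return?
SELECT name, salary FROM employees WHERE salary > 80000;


Filtering: salary > 80000
Matching: 1 rows

1 rows:
Bob, 100000


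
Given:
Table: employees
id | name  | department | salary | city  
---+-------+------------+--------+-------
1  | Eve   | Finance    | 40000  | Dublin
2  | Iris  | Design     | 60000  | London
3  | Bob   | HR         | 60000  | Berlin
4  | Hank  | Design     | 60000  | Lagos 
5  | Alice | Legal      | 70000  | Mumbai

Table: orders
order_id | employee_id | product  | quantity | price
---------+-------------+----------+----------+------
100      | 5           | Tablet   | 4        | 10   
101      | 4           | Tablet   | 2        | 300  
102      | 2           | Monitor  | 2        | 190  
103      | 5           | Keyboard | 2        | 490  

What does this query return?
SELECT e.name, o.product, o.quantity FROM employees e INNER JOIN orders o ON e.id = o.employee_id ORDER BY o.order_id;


Joining employees.id = orders.employee_id:
  employee Alice (id=5) -> order Tablet
  employee Hank (id=4) -> order Tablet
  employee Iris (id=2) -> order Monitor
  employee Alice (id=5) -> order Keyboard


4 rows:
Alice, Tablet, 4
Hank, Tablet, 2
Iris, Monitor, 2
Alice, Keyboard, 2


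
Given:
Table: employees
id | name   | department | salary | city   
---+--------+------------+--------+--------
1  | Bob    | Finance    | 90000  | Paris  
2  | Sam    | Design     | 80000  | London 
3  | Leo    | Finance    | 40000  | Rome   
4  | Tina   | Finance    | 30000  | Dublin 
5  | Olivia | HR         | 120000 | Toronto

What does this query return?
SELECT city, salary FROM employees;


Projecting columns: city, salary

5 rows:
Paris, 90000
London, 80000
Rome, 40000
Dublin, 30000
Toronto, 120000
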